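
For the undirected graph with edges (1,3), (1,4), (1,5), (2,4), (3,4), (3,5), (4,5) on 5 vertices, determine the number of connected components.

Step 1: Build adjacency list from edges:
  1: 3, 4, 5
  2: 4
  3: 1, 4, 5
  4: 1, 2, 3, 5
  5: 1, 3, 4

Step 2: Run BFS/DFS from vertex 1:
  Visited: {1, 3, 4, 5, 2}
  Reached 5 of 5 vertices

Step 3: All 5 vertices reached from vertex 1, so the graph is connected.
Number of connected components: 1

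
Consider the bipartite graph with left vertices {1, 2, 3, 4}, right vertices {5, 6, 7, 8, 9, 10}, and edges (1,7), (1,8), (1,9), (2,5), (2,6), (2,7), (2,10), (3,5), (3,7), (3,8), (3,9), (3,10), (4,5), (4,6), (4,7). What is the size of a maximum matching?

Step 1: List the neighbors of each left vertex:
  1: 7, 8, 9
  2: 5, 6, 7, 10
  3: 5, 7, 8, 9, 10
  4: 5, 6, 7

Step 2: Greedily match left vertices, then look for augmenting paths:
  Match 1 -- 7
  Match 2 -- 5
  Match 3 -- 8
  Match 4 -- 6
  No augmenting path remains.

Step 3: Verify this is maximum:
  Matching size 4 = min(|L|, |R|) = min(4, 6), which is an upper bound, so this matching is maximum.

Maximum matching: {(1,7), (2,5), (3,8), (4,6)}
Size: 4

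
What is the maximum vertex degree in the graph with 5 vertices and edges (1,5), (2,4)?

Step 1: Count edges incident to each vertex:
  deg(1) = 1 (neighbors: 5)
  deg(2) = 1 (neighbors: 4)
  deg(3) = 0 (neighbors: none)
  deg(4) = 1 (neighbors: 2)
  deg(5) = 1 (neighbors: 1)

Step 2: Find maximum:
  max(1, 1, 0, 1, 1) = 1 (vertex 1)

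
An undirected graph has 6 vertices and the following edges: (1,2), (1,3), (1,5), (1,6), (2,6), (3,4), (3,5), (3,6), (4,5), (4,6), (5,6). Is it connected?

Step 1: Build adjacency list from edges:
  1: 2, 3, 5, 6
  2: 1, 6
  3: 1, 4, 5, 6
  4: 3, 5, 6
  5: 1, 3, 4, 6
  6: 1, 2, 3, 4, 5

Step 2: Run BFS/DFS from vertex 1:
  Visited: {1, 2, 3, 5, 6, 4}
  Reached 6 of 6 vertices

Step 3: All 6 vertices reached from vertex 1, so the graph is connected.
Answer: Yes, the graph is connected.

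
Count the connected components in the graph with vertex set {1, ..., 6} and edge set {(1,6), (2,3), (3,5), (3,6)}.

Step 1: Build adjacency list from edges:
  1: 6
  2: 3
  3: 2, 5, 6
  4: (none)
  5: 3
  6: 1, 3

Step 2: Run BFS/DFS from vertex 1:
  Visited: {1, 6, 3, 2, 5}
  Reached 5 of 6 vertices

Step 3: Only 5 of 6 vertices reached. Graph is disconnected.
Connected components: {1, 2, 3, 5, 6}, {4}
Number of connected components: 2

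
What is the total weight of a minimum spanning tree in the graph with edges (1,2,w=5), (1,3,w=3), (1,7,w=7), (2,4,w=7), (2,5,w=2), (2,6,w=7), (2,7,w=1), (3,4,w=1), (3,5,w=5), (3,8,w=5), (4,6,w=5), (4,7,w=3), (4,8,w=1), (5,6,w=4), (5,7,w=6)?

Apply Kruskal's algorithm (sort edges by weight, add if no cycle):

Sorted edges by weight:
  (2,7) w=1
  (3,4) w=1
  (4,8) w=1
  (2,5) w=2
  (1,3) w=3
  (4,7) w=3
  (5,6) w=4
  (1,2) w=5
  (3,5) w=5
  (3,8) w=5
  (4,6) w=5
  (5,7) w=6
  (1,7) w=7
  (2,4) w=7
  (2,6) w=7

Add edge (2,7) w=1 -- no cycle. Running total: 1
Add edge (3,4) w=1 -- no cycle. Running total: 2
Add edge (4,8) w=1 -- no cycle. Running total: 3
Add edge (2,5) w=2 -- no cycle. Running total: 5
Add edge (1,3) w=3 -- no cycle. Running total: 8
Add edge (4,7) w=3 -- no cycle. Running total: 11
Add edge (5,6) w=4 -- no cycle. Running total: 15

MST edges: (2,7,w=1), (3,4,w=1), (4,8,w=1), (2,5,w=2), (1,3,w=3), (4,7,w=3), (5,6,w=4)
Total MST weight: 1 + 1 + 1 + 2 + 3 + 3 + 4 = 15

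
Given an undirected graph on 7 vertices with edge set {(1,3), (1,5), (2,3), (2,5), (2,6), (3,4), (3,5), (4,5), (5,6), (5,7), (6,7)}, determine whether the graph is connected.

Step 1: Build adjacency list from edges:
  1: 3, 5
  2: 3, 5, 6
  3: 1, 2, 4, 5
  4: 3, 5
  5: 1, 2, 3, 4, 6, 7
  6: 2, 5, 7
  7: 5, 6

Step 2: Run BFS/DFS from vertex 1:
  Visited: {1, 3, 5, 2, 4, 6, 7}
  Reached 7 of 7 vertices

Step 3: All 7 vertices reached from vertex 1, so the graph is connected.
Answer: Yes, the graph is connected.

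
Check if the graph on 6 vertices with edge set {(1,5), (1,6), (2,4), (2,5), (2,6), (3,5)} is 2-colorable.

Step 1: Attempt 2-coloring using BFS:
  Start at vertex 1, assign color 0
  Color vertex 5 with color 1 (neighbor of 1)
  Color vertex 6 with color 1 (neighbor of 1)
  Color vertex 2 with color 0 (neighbor of 5)
  Color vertex 3 with color 0 (neighbor of 5)
  Color vertex 4 with color 1 (neighbor of 2)

Step 2: 2-coloring succeeded. No conflicts found.
  Set A (color 0): {1, 2, 3}
  Set B (color 1): {4, 5, 6}

The graph is bipartite with partition {1, 2, 3}, {4, 5, 6}.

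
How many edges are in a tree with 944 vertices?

A tree on n vertices always has exactly n - 1 edges.
For n = 944: edges = 944 - 1 = 943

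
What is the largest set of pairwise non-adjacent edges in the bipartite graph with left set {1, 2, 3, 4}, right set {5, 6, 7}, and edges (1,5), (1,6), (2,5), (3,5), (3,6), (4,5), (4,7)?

Step 1: List the neighbors of each left vertex:
  1: 5, 6
  2: 5
  3: 5, 6
  4: 5, 7

Step 2: Greedily match left vertices, then look for augmenting paths:
  Match 1 -- 5
  Match 3 -- 6
  Match 4 -- 7
  No augmenting path remains.

Step 3: Verify this is maximum:
  Matching size 3 = min(|L|, |R|) = min(4, 3), which is an upper bound, so this matching is maximum.

Maximum matching: {(1,5), (3,6), (4,7)}
Size: 3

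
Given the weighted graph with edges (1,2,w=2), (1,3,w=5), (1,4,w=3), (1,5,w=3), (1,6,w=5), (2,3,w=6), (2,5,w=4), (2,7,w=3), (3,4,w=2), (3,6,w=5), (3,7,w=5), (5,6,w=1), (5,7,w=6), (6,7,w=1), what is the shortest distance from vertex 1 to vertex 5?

Step 1: Build adjacency list with weights:
  1: 2(w=2), 3(w=5), 4(w=3), 5(w=3), 6(w=5)
  2: 1(w=2), 3(w=6), 5(w=4), 7(w=3)
  3: 1(w=5), 2(w=6), 4(w=2), 6(w=5), 7(w=5)
  4: 1(w=3), 3(w=2)
  5: 1(w=3), 2(w=4), 6(w=1), 7(w=6)
  6: 1(w=5), 3(w=5), 5(w=1), 7(w=1)
  7: 2(w=3), 3(w=5), 5(w=6), 6(w=1)

Step 2: Apply Dijkstra's algorithm from vertex 1:
  Visit vertex 1 (distance=0)
    Update dist[2] = 2
    Update dist[3] = 5
    Update dist[4] = 3
    Update dist[5] = 3
    Update dist[6] = 5
  Visit vertex 2 (distance=2)
    Update dist[7] = 5
  Visit vertex 4 (distance=3)
  Visit vertex 5 (distance=3)
    Update dist[6] = 4

Step 3: Shortest path: 1 -> 5
Total weight: 3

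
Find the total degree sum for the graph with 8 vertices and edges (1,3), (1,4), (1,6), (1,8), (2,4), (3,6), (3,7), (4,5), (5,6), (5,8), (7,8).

Step 1: Count edges incident to each vertex:
  deg(1) = 4 (neighbors: 3, 4, 6, 8)
  deg(2) = 1 (neighbors: 4)
  deg(3) = 3 (neighbors: 1, 6, 7)
  deg(4) = 3 (neighbors: 1, 2, 5)
  deg(5) = 3 (neighbors: 4, 6, 8)
  deg(6) = 3 (neighbors: 1, 3, 5)
  deg(7) = 2 (neighbors: 3, 8)
  deg(8) = 3 (neighbors: 1, 5, 7)

Step 2: Sum all degrees:
  4 + 1 + 3 + 3 + 3 + 3 + 2 + 3 = 22

Verification: sum of degrees = 2 * |E| = 2 * 11 = 22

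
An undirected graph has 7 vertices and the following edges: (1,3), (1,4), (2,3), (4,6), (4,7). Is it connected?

Step 1: Build adjacency list from edges:
  1: 3, 4
  2: 3
  3: 1, 2
  4: 1, 6, 7
  5: (none)
  6: 4
  7: 4

Step 2: Run BFS/DFS from vertex 1:
  Visited: {1, 3, 4, 2, 6, 7}
  Reached 6 of 7 vertices

Step 3: Only 6 of 7 vertices reached. Graph is disconnected.
Connected components: {1, 2, 3, 4, 6, 7}, {5}
Answer: No, the graph is not connected (2 components).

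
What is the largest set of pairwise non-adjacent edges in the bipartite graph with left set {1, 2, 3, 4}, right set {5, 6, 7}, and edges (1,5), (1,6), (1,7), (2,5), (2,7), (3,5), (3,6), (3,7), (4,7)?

Step 1: List the neighbors of each left vertex:
  1: 5, 6, 7
  2: 5, 7
  3: 5, 6, 7
  4: 7

Step 2: Greedily match left vertices, then look for augmenting paths:
  Match 1 -- 5
  Match 2 -- 7
  Match 3 -- 6
  No augmenting path remains.

Step 3: Verify this is maximum:
  Matching size 3 = min(|L|, |R|) = min(4, 3), which is an upper bound, so this matching is maximum.

Maximum matching: {(1,5), (2,7), (3,6)}
Size: 3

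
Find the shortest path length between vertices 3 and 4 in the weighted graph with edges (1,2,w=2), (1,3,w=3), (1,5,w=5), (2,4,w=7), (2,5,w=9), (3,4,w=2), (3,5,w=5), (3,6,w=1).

Step 1: Build adjacency list with weights:
  1: 2(w=2), 3(w=3), 5(w=5)
  2: 1(w=2), 4(w=7), 5(w=9)
  3: 1(w=3), 4(w=2), 5(w=5), 6(w=1)
  4: 2(w=7), 3(w=2)
  5: 1(w=5), 2(w=9), 3(w=5)
  6: 3(w=1)

Step 2: Apply Dijkstra's algorithm from vertex 3:
  Visit vertex 3 (distance=0)
    Update dist[1] = 3
    Update dist[4] = 2
    Update dist[5] = 5
    Update dist[6] = 1
  Visit vertex 6 (distance=1)
  Visit vertex 4 (distance=2)
    Update dist[2] = 9

Step 3: Shortest path: 3 -> 4
Total weight: 2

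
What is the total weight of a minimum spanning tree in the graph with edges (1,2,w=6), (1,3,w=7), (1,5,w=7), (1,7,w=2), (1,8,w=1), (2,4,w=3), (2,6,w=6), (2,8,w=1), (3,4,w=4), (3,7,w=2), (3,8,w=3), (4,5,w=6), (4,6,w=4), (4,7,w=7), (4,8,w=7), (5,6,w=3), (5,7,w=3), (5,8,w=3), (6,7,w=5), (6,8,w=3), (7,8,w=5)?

Apply Kruskal's algorithm (sort edges by weight, add if no cycle):

Sorted edges by weight:
  (1,8) w=1
  (2,8) w=1
  (1,7) w=2
  (3,7) w=2
  (2,4) w=3
  (3,8) w=3
  (5,8) w=3
  (5,6) w=3
  (5,7) w=3
  (6,8) w=3
  (3,4) w=4
  (4,6) w=4
  (6,7) w=5
  (7,8) w=5
  (1,2) w=6
  (2,6) w=6
  (4,5) w=6
  (1,5) w=7
  (1,3) w=7
  (4,7) w=7
  (4,8) w=7

Add edge (1,8) w=1 -- no cycle. Running total: 1
Add edge (2,8) w=1 -- no cycle. Running total: 2
Add edge (1,7) w=2 -- no cycle. Running total: 4
Add edge (3,7) w=2 -- no cycle. Running total: 6
Add edge (2,4) w=3 -- no cycle. Running total: 9
Skip edge (3,8) w=3 -- would create cycle
Add edge (5,8) w=3 -- no cycle. Running total: 12
Add edge (5,6) w=3 -- no cycle. Running total: 15

MST edges: (1,8,w=1), (2,8,w=1), (1,7,w=2), (3,7,w=2), (2,4,w=3), (5,8,w=3), (5,6,w=3)
Total MST weight: 1 + 1 + 2 + 2 + 3 + 3 + 3 = 15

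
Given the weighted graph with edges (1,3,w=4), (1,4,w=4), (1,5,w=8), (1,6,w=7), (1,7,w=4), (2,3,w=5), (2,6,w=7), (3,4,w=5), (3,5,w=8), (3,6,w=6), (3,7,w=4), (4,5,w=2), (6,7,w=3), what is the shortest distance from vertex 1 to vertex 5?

Step 1: Build adjacency list with weights:
  1: 3(w=4), 4(w=4), 5(w=8), 6(w=7), 7(w=4)
  2: 3(w=5), 6(w=7)
  3: 1(w=4), 2(w=5), 4(w=5), 5(w=8), 6(w=6), 7(w=4)
  4: 1(w=4), 3(w=5), 5(w=2)
  5: 1(w=8), 3(w=8), 4(w=2)
  6: 1(w=7), 2(w=7), 3(w=6), 7(w=3)
  7: 1(w=4), 3(w=4), 6(w=3)

Step 2: Apply Dijkstra's algorithm from vertex 1:
  Visit vertex 1 (distance=0)
    Update dist[3] = 4
    Update dist[4] = 4
    Update dist[5] = 8
    Update dist[6] = 7
    Update dist[7] = 4
  Visit vertex 3 (distance=4)
    Update dist[2] = 9
  Visit vertex 4 (distance=4)
    Update dist[5] = 6
  Visit vertex 7 (distance=4)
  Visit vertex 5 (distance=6)

Step 3: Shortest path: 1 -> 4 -> 5
Total weight: 4 + 2 = 6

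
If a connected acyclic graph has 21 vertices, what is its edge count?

A tree on n vertices always has exactly n - 1 edges.
For n = 21: edges = 21 - 1 = 20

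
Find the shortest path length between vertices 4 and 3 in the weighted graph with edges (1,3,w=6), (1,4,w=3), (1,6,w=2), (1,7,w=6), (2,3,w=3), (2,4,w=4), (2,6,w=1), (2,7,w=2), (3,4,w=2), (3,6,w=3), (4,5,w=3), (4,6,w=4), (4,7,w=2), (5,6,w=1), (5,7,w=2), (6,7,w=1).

Step 1: Build adjacency list with weights:
  1: 3(w=6), 4(w=3), 6(w=2), 7(w=6)
  2: 3(w=3), 4(w=4), 6(w=1), 7(w=2)
  3: 1(w=6), 2(w=3), 4(w=2), 6(w=3)
  4: 1(w=3), 2(w=4), 3(w=2), 5(w=3), 6(w=4), 7(w=2)
  5: 4(w=3), 6(w=1), 7(w=2)
  6: 1(w=2), 2(w=1), 3(w=3), 4(w=4), 5(w=1), 7(w=1)
  7: 1(w=6), 2(w=2), 4(w=2), 5(w=2), 6(w=1)

Step 2: Apply Dijkstra's algorithm from vertex 4:
  Visit vertex 4 (distance=0)
    Update dist[1] = 3
    Update dist[2] = 4
    Update dist[3] = 2
    Update dist[5] = 3
    Update dist[6] = 4
    Update dist[7] = 2
  Visit vertex 3 (distance=2)

Step 3: Shortest path: 4 -> 3
Total weight: 2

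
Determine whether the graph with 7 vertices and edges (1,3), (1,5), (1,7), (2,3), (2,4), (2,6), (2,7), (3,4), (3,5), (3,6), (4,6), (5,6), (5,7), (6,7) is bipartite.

Step 1: Attempt 2-coloring using BFS:
  Start at vertex 1, assign color 0
  Color vertex 3 with color 1 (neighbor of 1)
  Color vertex 5 with color 1 (neighbor of 1)
  Color vertex 7 with color 1 (neighbor of 1)
  Color vertex 2 with color 0 (neighbor of 3)
  Color vertex 4 with color 0 (neighbor of 3)

Step 2: Conflict found! Vertices 3 and 5 are adjacent but have the same color.
This means the graph contains an odd cycle.

The graph is NOT bipartite.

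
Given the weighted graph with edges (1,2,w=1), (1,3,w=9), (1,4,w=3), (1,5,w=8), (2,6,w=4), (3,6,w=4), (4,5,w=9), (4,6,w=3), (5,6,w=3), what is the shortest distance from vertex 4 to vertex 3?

Step 1: Build adjacency list with weights:
  1: 2(w=1), 3(w=9), 4(w=3), 5(w=8)
  2: 1(w=1), 6(w=4)
  3: 1(w=9), 6(w=4)
  4: 1(w=3), 5(w=9), 6(w=3)
  5: 1(w=8), 4(w=9), 6(w=3)
  6: 2(w=4), 3(w=4), 4(w=3), 5(w=3)

Step 2: Apply Dijkstra's algorithm from vertex 4:
  Visit vertex 4 (distance=0)
    Update dist[1] = 3
    Update dist[5] = 9
    Update dist[6] = 3
  Visit vertex 1 (distance=3)
    Update dist[2] = 4
    Update dist[3] = 12
  Visit vertex 6 (distance=3)
    Update dist[3] = 7
    Update dist[5] = 6
  Visit vertex 2 (distance=4)
  Visit vertex 5 (distance=6)
  Visit vertex 3 (distance=7)

Step 3: Shortest path: 4 -> 6 -> 3
Total weight: 3 + 4 = 7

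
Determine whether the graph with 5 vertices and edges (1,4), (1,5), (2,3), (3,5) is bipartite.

Step 1: Attempt 2-coloring using BFS:
  Start at vertex 1, assign color 0
  Color vertex 4 with color 1 (neighbor of 1)
  Color vertex 5 with color 1 (neighbor of 1)
  Color vertex 3 with color 0 (neighbor of 5)
  Color vertex 2 with color 1 (neighbor of 3)

Step 2: 2-coloring succeeded. No conflicts found.
  Set A (color 0): {1, 3}
  Set B (color 1): {2, 4, 5}

The graph is bipartite with partition {1, 3}, {2, 4, 5}.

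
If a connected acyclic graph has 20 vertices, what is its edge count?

A tree on n vertices always has exactly n - 1 edges.
For n = 20: edges = 20 - 1 = 19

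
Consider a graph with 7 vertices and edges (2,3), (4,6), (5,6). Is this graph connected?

Step 1: Build adjacency list from edges:
  1: (none)
  2: 3
  3: 2
  4: 6
  5: 6
  6: 4, 5
  7: (none)

Step 2: Run BFS/DFS from vertex 1:
  Visited: {1}
  Reached 1 of 7 vertices

Step 3: Only 1 of 7 vertices reached. Graph is disconnected.
Connected components: {1}, {2, 3}, {4, 5, 6}, {7}
Answer: No, the graph is not connected (4 components).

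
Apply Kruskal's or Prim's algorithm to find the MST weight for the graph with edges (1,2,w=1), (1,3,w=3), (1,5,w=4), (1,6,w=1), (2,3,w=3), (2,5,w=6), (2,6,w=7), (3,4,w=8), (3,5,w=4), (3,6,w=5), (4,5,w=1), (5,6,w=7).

Apply Kruskal's algorithm (sort edges by weight, add if no cycle):

Sorted edges by weight:
  (1,6) w=1
  (1,2) w=1
  (4,5) w=1
  (1,3) w=3
  (2,3) w=3
  (1,5) w=4
  (3,5) w=4
  (3,6) w=5
  (2,5) w=6
  (2,6) w=7
  (5,6) w=7
  (3,4) w=8

Add edge (1,6) w=1 -- no cycle. Running total: 1
Add edge (1,2) w=1 -- no cycle. Running total: 2
Add edge (4,5) w=1 -- no cycle. Running total: 3
Add edge (1,3) w=3 -- no cycle. Running total: 6
Skip edge (2,3) w=3 -- would create cycle
Add edge (1,5) w=4 -- no cycle. Running total: 10

MST edges: (1,6,w=1), (1,2,w=1), (4,5,w=1), (1,3,w=3), (1,5,w=4)
Total MST weight: 1 + 1 + 1 + 3 + 4 = 10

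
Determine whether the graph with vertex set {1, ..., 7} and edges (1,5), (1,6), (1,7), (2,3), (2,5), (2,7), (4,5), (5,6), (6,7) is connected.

Step 1: Build adjacency list from edges:
  1: 5, 6, 7
  2: 3, 5, 7
  3: 2
  4: 5
  5: 1, 2, 4, 6
  6: 1, 5, 7
  7: 1, 2, 6

Step 2: Run BFS/DFS from vertex 1:
  Visited: {1, 5, 6, 7, 2, 4, 3}
  Reached 7 of 7 vertices

Step 3: All 7 vertices reached from vertex 1, so the graph is connected.
Answer: Yes, the graph is connected.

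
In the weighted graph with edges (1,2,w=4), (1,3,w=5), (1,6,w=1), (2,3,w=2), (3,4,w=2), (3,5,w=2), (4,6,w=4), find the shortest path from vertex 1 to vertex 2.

Step 1: Build adjacency list with weights:
  1: 2(w=4), 3(w=5), 6(w=1)
  2: 1(w=4), 3(w=2)
  3: 1(w=5), 2(w=2), 4(w=2), 5(w=2)
  4: 3(w=2), 6(w=4)
  5: 3(w=2)
  6: 1(w=1), 4(w=4)

Step 2: Apply Dijkstra's algorithm from vertex 1:
  Visit vertex 1 (distance=0)
    Update dist[2] = 4
    Update dist[3] = 5
    Update dist[6] = 1
  Visit vertex 6 (distance=1)
    Update dist[4] = 5
  Visit vertex 2 (distance=4)

Step 3: Shortest path: 1 -> 2
Total weight: 4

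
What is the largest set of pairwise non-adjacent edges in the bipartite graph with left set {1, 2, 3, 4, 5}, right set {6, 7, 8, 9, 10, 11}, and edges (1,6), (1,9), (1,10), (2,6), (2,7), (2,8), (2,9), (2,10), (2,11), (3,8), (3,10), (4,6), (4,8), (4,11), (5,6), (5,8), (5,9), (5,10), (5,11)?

Step 1: List the neighbors of each left vertex:
  1: 6, 9, 10
  2: 6, 7, 8, 9, 10, 11
  3: 8, 10
  4: 6, 8, 11
  5: 6, 8, 9, 10, 11

Step 2: Greedily match left vertices, then look for augmenting paths:
  Match 1 -- 6
  Match 2 -- 7
  Match 3 -- 8
  Match 4 -- 11
  Match 5 -- 9
  No augmenting path remains.

Step 3: Verify this is maximum:
  Matching size 5 = min(|L|, |R|) = min(5, 6), which is an upper bound, so this matching is maximum.

Maximum matching: {(1,6), (2,7), (3,8), (4,11), (5,9)}
Size: 5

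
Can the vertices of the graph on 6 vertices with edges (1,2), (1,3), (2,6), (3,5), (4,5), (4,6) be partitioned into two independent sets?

Step 1: Attempt 2-coloring using BFS:
  Start at vertex 1, assign color 0
  Color vertex 2 with color 1 (neighbor of 1)
  Color vertex 3 with color 1 (neighbor of 1)
  Color vertex 6 with color 0 (neighbor of 2)
  Color vertex 5 with color 0 (neighbor of 3)
  Color vertex 4 with color 1 (neighbor of 6)

Step 2: 2-coloring succeeded. No conflicts found.
  Set A (color 0): {1, 5, 6}
  Set B (color 1): {2, 3, 4}

The graph is bipartite with partition {1, 5, 6}, {2, 3, 4}.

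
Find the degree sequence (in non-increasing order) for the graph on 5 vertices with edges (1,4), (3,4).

Step 1: Count edges incident to each vertex:
  deg(1) = 1 (neighbors: 4)
  deg(2) = 0 (neighbors: none)
  deg(3) = 1 (neighbors: 4)
  deg(4) = 2 (neighbors: 1, 3)
  deg(5) = 0 (neighbors: none)

Step 2: Sort degrees in non-increasing order:
  Degrees: [1, 0, 1, 2, 0] -> sorted: [2, 1, 1, 0, 0]

Degree sequence: [2, 1, 1, 0, 0]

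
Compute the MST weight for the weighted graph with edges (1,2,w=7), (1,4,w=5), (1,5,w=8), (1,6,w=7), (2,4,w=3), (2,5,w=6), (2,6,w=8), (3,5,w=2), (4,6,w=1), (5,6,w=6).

Apply Kruskal's algorithm (sort edges by weight, add if no cycle):

Sorted edges by weight:
  (4,6) w=1
  (3,5) w=2
  (2,4) w=3
  (1,4) w=5
  (2,5) w=6
  (5,6) w=6
  (1,2) w=7
  (1,6) w=7
  (1,5) w=8
  (2,6) w=8

Add edge (4,6) w=1 -- no cycle. Running total: 1
Add edge (3,5) w=2 -- no cycle. Running total: 3
Add edge (2,4) w=3 -- no cycle. Running total: 6
Add edge (1,4) w=5 -- no cycle. Running total: 11
Add edge (2,5) w=6 -- no cycle. Running total: 17

MST edges: (4,6,w=1), (3,5,w=2), (2,4,w=3), (1,4,w=5), (2,5,w=6)
Total MST weight: 1 + 2 + 3 + 5 + 6 = 17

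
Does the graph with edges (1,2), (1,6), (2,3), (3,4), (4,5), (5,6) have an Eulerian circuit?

Step 1: Find the degree of each vertex:
  deg(1) = 2
  deg(2) = 2
  deg(3) = 2
  deg(4) = 2
  deg(5) = 2
  deg(6) = 2

Step 2: Count vertices with odd degree:
  All vertices have even degree (0 odd-degree vertices)

Step 3: Apply Euler's theorem:
  - Eulerian circuit exists iff graph is connected and all vertices have even degree
  - Eulerian path exists iff graph is connected and has 0 or 2 odd-degree vertices

Graph is connected with 0 odd-degree vertices.
Both Eulerian circuit and Eulerian path exist.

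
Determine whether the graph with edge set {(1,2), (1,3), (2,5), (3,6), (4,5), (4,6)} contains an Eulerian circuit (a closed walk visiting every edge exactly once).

Step 1: Find the degree of each vertex:
  deg(1) = 2
  deg(2) = 2
  deg(3) = 2
  deg(4) = 2
  deg(5) = 2
  deg(6) = 2

Step 2: Count vertices with odd degree:
  All vertices have even degree (0 odd-degree vertices)

Step 3: Apply Euler's theorem:
  - Eulerian circuit exists iff graph is connected and all vertices have even degree
  - Eulerian path exists iff graph is connected and has 0 or 2 odd-degree vertices

Graph is connected with 0 odd-degree vertices.
Both Eulerian circuit and Eulerian path exist.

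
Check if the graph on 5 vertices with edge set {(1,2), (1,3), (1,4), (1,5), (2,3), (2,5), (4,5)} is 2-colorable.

Step 1: Attempt 2-coloring using BFS:
  Start at vertex 1, assign color 0
  Color vertex 2 with color 1 (neighbor of 1)
  Color vertex 3 with color 1 (neighbor of 1)
  Color vertex 4 with color 1 (neighbor of 1)
  Color vertex 5 with color 1 (neighbor of 1)

Step 2: Conflict found! Vertices 2 and 3 are adjacent but have the same color.
This means the graph contains an odd cycle.

The graph is NOT bipartite.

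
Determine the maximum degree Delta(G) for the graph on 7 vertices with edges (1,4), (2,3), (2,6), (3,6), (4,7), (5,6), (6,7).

Step 1: Count edges incident to each vertex:
  deg(1) = 1 (neighbors: 4)
  deg(2) = 2 (neighbors: 3, 6)
  deg(3) = 2 (neighbors: 2, 6)
  deg(4) = 2 (neighbors: 1, 7)
  deg(5) = 1 (neighbors: 6)
  deg(6) = 4 (neighbors: 2, 3, 5, 7)
  deg(7) = 2 (neighbors: 4, 6)

Step 2: Find maximum:
  max(1, 2, 2, 2, 1, 4, 2) = 4 (vertex 6)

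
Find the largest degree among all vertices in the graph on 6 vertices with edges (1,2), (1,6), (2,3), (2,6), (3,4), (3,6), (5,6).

Step 1: Count edges incident to each vertex:
  deg(1) = 2 (neighbors: 2, 6)
  deg(2) = 3 (neighbors: 1, 3, 6)
  deg(3) = 3 (neighbors: 2, 4, 6)
  deg(4) = 1 (neighbors: 3)
  deg(5) = 1 (neighbors: 6)
  deg(6) = 4 (neighbors: 1, 2, 3, 5)

Step 2: Find maximum:
  max(2, 3, 3, 1, 1, 4) = 4 (vertex 6)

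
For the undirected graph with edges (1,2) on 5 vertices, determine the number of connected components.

Step 1: Build adjacency list from edges:
  1: 2
  2: 1
  3: (none)
  4: (none)
  5: (none)

Step 2: Run BFS/DFS from vertex 1:
  Visited: {1, 2}
  Reached 2 of 5 vertices

Step 3: Only 2 of 5 vertices reached. Graph is disconnected.
Connected components: {1, 2}, {3}, {4}, {5}
Number of connected components: 4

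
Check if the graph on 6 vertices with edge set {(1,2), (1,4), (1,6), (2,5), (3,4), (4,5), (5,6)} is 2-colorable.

Step 1: Attempt 2-coloring using BFS:
  Start at vertex 1, assign color 0
  Color vertex 2 with color 1 (neighbor of 1)
  Color vertex 4 with color 1 (neighbor of 1)
  Color vertex 6 with color 1 (neighbor of 1)
  Color vertex 5 with color 0 (neighbor of 2)
  Color vertex 3 with color 0 (neighbor of 4)

Step 2: 2-coloring succeeded. No conflicts found.
  Set A (color 0): {1, 3, 5}
  Set B (color 1): {2, 4, 6}

The graph is bipartite with partition {1, 3, 5}, {2, 4, 6}.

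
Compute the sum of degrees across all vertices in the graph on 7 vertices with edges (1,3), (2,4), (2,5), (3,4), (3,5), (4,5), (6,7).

Step 1: Count edges incident to each vertex:
  deg(1) = 1 (neighbors: 3)
  deg(2) = 2 (neighbors: 4, 5)
  deg(3) = 3 (neighbors: 1, 4, 5)
  deg(4) = 3 (neighbors: 2, 3, 5)
  deg(5) = 3 (neighbors: 2, 3, 4)
  deg(6) = 1 (neighbors: 7)
  deg(7) = 1 (neighbors: 6)

Step 2: Sum all degrees:
  1 + 2 + 3 + 3 + 3 + 1 + 1 = 14

Verification: sum of degrees = 2 * |E| = 2 * 7 = 14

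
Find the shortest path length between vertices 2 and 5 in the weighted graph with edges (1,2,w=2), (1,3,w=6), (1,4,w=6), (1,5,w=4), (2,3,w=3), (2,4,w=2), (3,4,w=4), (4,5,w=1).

Step 1: Build adjacency list with weights:
  1: 2(w=2), 3(w=6), 4(w=6), 5(w=4)
  2: 1(w=2), 3(w=3), 4(w=2)
  3: 1(w=6), 2(w=3), 4(w=4)
  4: 1(w=6), 2(w=2), 3(w=4), 5(w=1)
  5: 1(w=4), 4(w=1)

Step 2: Apply Dijkstra's algorithm from vertex 2:
  Visit vertex 2 (distance=0)
    Update dist[1] = 2
    Update dist[3] = 3
    Update dist[4] = 2
  Visit vertex 1 (distance=2)
    Update dist[5] = 6
  Visit vertex 4 (distance=2)
    Update dist[5] = 3
  Visit vertex 3 (distance=3)
  Visit vertex 5 (distance=3)

Step 3: Shortest path: 2 -> 4 -> 5
Total weight: 2 + 1 = 3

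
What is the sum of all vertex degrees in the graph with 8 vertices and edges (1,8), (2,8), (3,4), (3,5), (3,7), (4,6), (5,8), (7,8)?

Step 1: Count edges incident to each vertex:
  deg(1) = 1 (neighbors: 8)
  deg(2) = 1 (neighbors: 8)
  deg(3) = 3 (neighbors: 4, 5, 7)
  deg(4) = 2 (neighbors: 3, 6)
  deg(5) = 2 (neighbors: 3, 8)
  deg(6) = 1 (neighbors: 4)
  deg(7) = 2 (neighbors: 3, 8)
  deg(8) = 4 (neighbors: 1, 2, 5, 7)

Step 2: Sum all degrees:
  1 + 1 + 3 + 2 + 2 + 1 + 2 + 4 = 16

Verification: sum of degrees = 2 * |E| = 2 * 8 = 16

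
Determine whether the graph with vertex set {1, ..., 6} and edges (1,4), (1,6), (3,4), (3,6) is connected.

Step 1: Build adjacency list from edges:
  1: 4, 6
  2: (none)
  3: 4, 6
  4: 1, 3
  5: (none)
  6: 1, 3

Step 2: Run BFS/DFS from vertex 1:
  Visited: {1, 4, 6, 3}
  Reached 4 of 6 vertices

Step 3: Only 4 of 6 vertices reached. Graph is disconnected.
Connected components: {1, 3, 4, 6}, {2}, {5}
Answer: No, the graph is not connected (3 components).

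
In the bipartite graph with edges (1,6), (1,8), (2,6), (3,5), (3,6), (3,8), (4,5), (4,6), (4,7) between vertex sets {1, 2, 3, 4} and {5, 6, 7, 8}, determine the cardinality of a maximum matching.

Step 1: List the neighbors of each left vertex:
  1: 6, 8
  2: 6
  3: 5, 6, 8
  4: 5, 6, 7

Step 2: Greedily match left vertices, then look for augmenting paths:
  Match 1 -- 8
  Match 2 -- 6
  Match 3 -- 5
  Match 4 -- 7
  No augmenting path remains.

Step 3: Verify this is maximum:
  Matching size 4 = min(|L|, |R|) = min(4, 4), which is an upper bound, so this matching is maximum.

Maximum matching: {(1,8), (2,6), (3,5), (4,7)}
Size: 4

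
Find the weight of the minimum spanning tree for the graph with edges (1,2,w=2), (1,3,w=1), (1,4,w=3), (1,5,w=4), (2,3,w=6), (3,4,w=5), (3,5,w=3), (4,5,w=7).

Apply Kruskal's algorithm (sort edges by weight, add if no cycle):

Sorted edges by weight:
  (1,3) w=1
  (1,2) w=2
  (1,4) w=3
  (3,5) w=3
  (1,5) w=4
  (3,4) w=5
  (2,3) w=6
  (4,5) w=7

Add edge (1,3) w=1 -- no cycle. Running total: 1
Add edge (1,2) w=2 -- no cycle. Running total: 3
Add edge (1,4) w=3 -- no cycle. Running total: 6
Add edge (3,5) w=3 -- no cycle. Running total: 9

MST edges: (1,3,w=1), (1,2,w=2), (1,4,w=3), (3,5,w=3)
Total MST weight: 1 + 2 + 3 + 3 = 9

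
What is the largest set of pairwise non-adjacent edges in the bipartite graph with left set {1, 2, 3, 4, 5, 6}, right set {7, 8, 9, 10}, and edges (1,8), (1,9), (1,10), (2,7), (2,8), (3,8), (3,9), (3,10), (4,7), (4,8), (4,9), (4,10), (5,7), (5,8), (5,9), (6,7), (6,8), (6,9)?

Step 1: List the neighbors of each left vertex:
  1: 8, 9, 10
  2: 7, 8
  3: 8, 9, 10
  4: 7, 8, 9, 10
  5: 7, 8, 9
  6: 7, 8, 9

Step 2: Greedily match left vertices, then look for augmenting paths:
  Match 1 -- 8
  Match 2 -- 7
  Match 3 -- 9
  Match 4 -- 10
  No augmenting path remains.

Step 3: Verify this is maximum:
  Matching size 4 = min(|L|, |R|) = min(6, 4), which is an upper bound, so this matching is maximum.

Maximum matching: {(1,8), (2,7), (3,9), (4,10)}
Size: 4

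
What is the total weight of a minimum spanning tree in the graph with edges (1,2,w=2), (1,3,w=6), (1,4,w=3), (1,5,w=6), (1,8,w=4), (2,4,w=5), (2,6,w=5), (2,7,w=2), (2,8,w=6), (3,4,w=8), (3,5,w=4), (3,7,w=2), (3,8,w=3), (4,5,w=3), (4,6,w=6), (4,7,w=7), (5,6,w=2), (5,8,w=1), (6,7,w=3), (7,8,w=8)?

Apply Kruskal's algorithm (sort edges by weight, add if no cycle):

Sorted edges by weight:
  (5,8) w=1
  (1,2) w=2
  (2,7) w=2
  (3,7) w=2
  (5,6) w=2
  (1,4) w=3
  (3,8) w=3
  (4,5) w=3
  (6,7) w=3
  (1,8) w=4
  (3,5) w=4
  (2,4) w=5
  (2,6) w=5
  (1,3) w=6
  (1,5) w=6
  (2,8) w=6
  (4,6) w=6
  (4,7) w=7
  (3,4) w=8
  (7,8) w=8

Add edge (5,8) w=1 -- no cycle. Running total: 1
Add edge (1,2) w=2 -- no cycle. Running total: 3
Add edge (2,7) w=2 -- no cycle. Running total: 5
Add edge (3,7) w=2 -- no cycle. Running total: 7
Add edge (5,6) w=2 -- no cycle. Running total: 9
Add edge (1,4) w=3 -- no cycle. Running total: 12
Add edge (3,8) w=3 -- no cycle. Running total: 15

MST edges: (5,8,w=1), (1,2,w=2), (2,7,w=2), (3,7,w=2), (5,6,w=2), (1,4,w=3), (3,8,w=3)
Total MST weight: 1 + 2 + 2 + 2 + 2 + 3 + 3 = 15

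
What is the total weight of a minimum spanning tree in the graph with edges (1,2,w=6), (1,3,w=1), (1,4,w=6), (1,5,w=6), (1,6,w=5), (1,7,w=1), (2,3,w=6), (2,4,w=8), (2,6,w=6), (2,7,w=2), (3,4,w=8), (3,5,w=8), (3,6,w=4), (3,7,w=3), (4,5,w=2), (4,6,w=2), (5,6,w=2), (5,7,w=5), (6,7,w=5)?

Apply Kruskal's algorithm (sort edges by weight, add if no cycle):

Sorted edges by weight:
  (1,3) w=1
  (1,7) w=1
  (2,7) w=2
  (4,5) w=2
  (4,6) w=2
  (5,6) w=2
  (3,7) w=3
  (3,6) w=4
  (1,6) w=5
  (5,7) w=5
  (6,7) w=5
  (1,4) w=6
  (1,2) w=6
  (1,5) w=6
  (2,3) w=6
  (2,6) w=6
  (2,4) w=8
  (3,4) w=8
  (3,5) w=8

Add edge (1,3) w=1 -- no cycle. Running total: 1
Add edge (1,7) w=1 -- no cycle. Running total: 2
Add edge (2,7) w=2 -- no cycle. Running total: 4
Add edge (4,5) w=2 -- no cycle. Running total: 6
Add edge (4,6) w=2 -- no cycle. Running total: 8
Skip edge (5,6) w=2 -- would create cycle
Skip edge (3,7) w=3 -- would create cycle
Add edge (3,6) w=4 -- no cycle. Running total: 12

MST edges: (1,3,w=1), (1,7,w=1), (2,7,w=2), (4,5,w=2), (4,6,w=2), (3,6,w=4)
Total MST weight: 1 + 1 + 2 + 2 + 2 + 4 = 12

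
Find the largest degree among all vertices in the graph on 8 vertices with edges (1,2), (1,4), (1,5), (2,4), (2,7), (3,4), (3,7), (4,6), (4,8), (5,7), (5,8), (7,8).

Step 1: Count edges incident to each vertex:
  deg(1) = 3 (neighbors: 2, 4, 5)
  deg(2) = 3 (neighbors: 1, 4, 7)
  deg(3) = 2 (neighbors: 4, 7)
  deg(4) = 5 (neighbors: 1, 2, 3, 6, 8)
  deg(5) = 3 (neighbors: 1, 7, 8)
  deg(6) = 1 (neighbors: 4)
  deg(7) = 4 (neighbors: 2, 3, 5, 8)
  deg(8) = 3 (neighbors: 4, 5, 7)

Step 2: Find maximum:
  max(3, 3, 2, 5, 3, 1, 4, 3) = 5 (vertex 4)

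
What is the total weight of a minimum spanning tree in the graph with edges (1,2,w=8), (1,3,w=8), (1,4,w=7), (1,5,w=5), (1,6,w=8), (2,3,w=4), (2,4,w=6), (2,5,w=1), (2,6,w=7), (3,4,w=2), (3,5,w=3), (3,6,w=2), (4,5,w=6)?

Apply Kruskal's algorithm (sort edges by weight, add if no cycle):

Sorted edges by weight:
  (2,5) w=1
  (3,4) w=2
  (3,6) w=2
  (3,5) w=3
  (2,3) w=4
  (1,5) w=5
  (2,4) w=6
  (4,5) w=6
  (1,4) w=7
  (2,6) w=7
  (1,3) w=8
  (1,2) w=8
  (1,6) w=8

Add edge (2,5) w=1 -- no cycle. Running total: 1
Add edge (3,4) w=2 -- no cycle. Running total: 3
Add edge (3,6) w=2 -- no cycle. Running total: 5
Add edge (3,5) w=3 -- no cycle. Running total: 8
Skip edge (2,3) w=4 -- would create cycle
Add edge (1,5) w=5 -- no cycle. Running total: 13

MST edges: (2,5,w=1), (3,4,w=2), (3,6,w=2), (3,5,w=3), (1,5,w=5)
Total MST weight: 1 + 2 + 2 + 3 + 5 = 13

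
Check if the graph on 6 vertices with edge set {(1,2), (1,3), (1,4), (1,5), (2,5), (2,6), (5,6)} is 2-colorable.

Step 1: Attempt 2-coloring using BFS:
  Start at vertex 1, assign color 0
  Color vertex 2 with color 1 (neighbor of 1)
  Color vertex 3 with color 1 (neighbor of 1)
  Color vertex 4 with color 1 (neighbor of 1)
  Color vertex 5 with color 1 (neighbor of 1)

Step 2: Conflict found! Vertices 2 and 5 are adjacent but have the same color.
This means the graph contains an odd cycle.

The graph is NOT bipartite.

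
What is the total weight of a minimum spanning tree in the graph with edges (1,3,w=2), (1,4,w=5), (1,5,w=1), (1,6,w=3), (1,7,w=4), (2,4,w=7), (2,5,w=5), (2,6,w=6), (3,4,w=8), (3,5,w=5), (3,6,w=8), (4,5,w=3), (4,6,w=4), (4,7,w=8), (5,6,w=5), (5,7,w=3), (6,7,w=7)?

Apply Kruskal's algorithm (sort edges by weight, add if no cycle):

Sorted edges by weight:
  (1,5) w=1
  (1,3) w=2
  (1,6) w=3
  (4,5) w=3
  (5,7) w=3
  (1,7) w=4
  (4,6) w=4
  (1,4) w=5
  (2,5) w=5
  (3,5) w=5
  (5,6) w=5
  (2,6) w=6
  (2,4) w=7
  (6,7) w=7
  (3,4) w=8
  (3,6) w=8
  (4,7) w=8

Add edge (1,5) w=1 -- no cycle. Running total: 1
Add edge (1,3) w=2 -- no cycle. Running total: 3
Add edge (1,6) w=3 -- no cycle. Running total: 6
Add edge (4,5) w=3 -- no cycle. Running total: 9
Add edge (5,7) w=3 -- no cycle. Running total: 12
Skip edge (1,7) w=4 -- would create cycle
Skip edge (4,6) w=4 -- would create cycle
Skip edge (1,4) w=5 -- would create cycle
Add edge (2,5) w=5 -- no cycle. Running total: 17

MST edges: (1,5,w=1), (1,3,w=2), (1,6,w=3), (4,5,w=3), (5,7,w=3), (2,5,w=5)
Total MST weight: 1 + 2 + 3 + 3 + 3 + 5 = 17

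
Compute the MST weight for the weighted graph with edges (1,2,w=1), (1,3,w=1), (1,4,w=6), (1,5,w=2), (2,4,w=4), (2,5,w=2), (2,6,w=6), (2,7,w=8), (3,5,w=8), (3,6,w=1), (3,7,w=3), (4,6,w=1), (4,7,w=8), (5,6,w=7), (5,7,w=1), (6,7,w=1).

Apply Kruskal's algorithm (sort edges by weight, add if no cycle):

Sorted edges by weight:
  (1,2) w=1
  (1,3) w=1
  (3,6) w=1
  (4,6) w=1
  (5,7) w=1
  (6,7) w=1
  (1,5) w=2
  (2,5) w=2
  (3,7) w=3
  (2,4) w=4
  (1,4) w=6
  (2,6) w=6
  (5,6) w=7
  (2,7) w=8
  (3,5) w=8
  (4,7) w=8

Add edge (1,2) w=1 -- no cycle. Running total: 1
Add edge (1,3) w=1 -- no cycle. Running total: 2
Add edge (3,6) w=1 -- no cycle. Running total: 3
Add edge (4,6) w=1 -- no cycle. Running total: 4
Add edge (5,7) w=1 -- no cycle. Running total: 5
Add edge (6,7) w=1 -- no cycle. Running total: 6

MST edges: (1,2,w=1), (1,3,w=1), (3,6,w=1), (4,6,w=1), (5,7,w=1), (6,7,w=1)
Total MST weight: 1 + 1 + 1 + 1 + 1 + 1 = 6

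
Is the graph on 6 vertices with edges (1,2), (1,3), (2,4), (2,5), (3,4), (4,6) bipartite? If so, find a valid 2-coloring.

Step 1: Attempt 2-coloring using BFS:
  Start at vertex 1, assign color 0
  Color vertex 2 with color 1 (neighbor of 1)
  Color vertex 3 with color 1 (neighbor of 1)
  Color vertex 4 with color 0 (neighbor of 2)
  Color vertex 5 with color 0 (neighbor of 2)
  Color vertex 6 with color 1 (neighbor of 4)

Step 2: 2-coloring succeeded. No conflicts found.
  Set A (color 0): {1, 4, 5}
  Set B (color 1): {2, 3, 6}

The graph is bipartite with partition {1, 4, 5}, {2, 3, 6}.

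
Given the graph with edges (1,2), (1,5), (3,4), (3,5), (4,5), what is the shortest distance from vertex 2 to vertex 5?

Step 1: Build adjacency list:
  1: 2, 5
  2: 1
  3: 4, 5
  4: 3, 5
  5: 1, 3, 4

Step 2: BFS from vertex 2 to find shortest path to 5:
  vertex 1 reached at distance 1
  vertex 5 reached at distance 2

Step 3: Shortest path: 2 -> 1 -> 5
Path length: 2 edges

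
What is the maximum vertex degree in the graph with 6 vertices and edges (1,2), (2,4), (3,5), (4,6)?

Step 1: Count edges incident to each vertex:
  deg(1) = 1 (neighbors: 2)
  deg(2) = 2 (neighbors: 1, 4)
  deg(3) = 1 (neighbors: 5)
  deg(4) = 2 (neighbors: 2, 6)
  deg(5) = 1 (neighbors: 3)
  deg(6) = 1 (neighbors: 4)

Step 2: Find maximum:
  max(1, 2, 1, 2, 1, 1) = 2 (vertex 2)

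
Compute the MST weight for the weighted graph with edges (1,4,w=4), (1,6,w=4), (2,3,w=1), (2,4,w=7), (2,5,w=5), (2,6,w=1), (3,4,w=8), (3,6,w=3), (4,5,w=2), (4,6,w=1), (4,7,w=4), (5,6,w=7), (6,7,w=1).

Apply Kruskal's algorithm (sort edges by weight, add if no cycle):

Sorted edges by weight:
  (2,6) w=1
  (2,3) w=1
  (4,6) w=1
  (6,7) w=1
  (4,5) w=2
  (3,6) w=3
  (1,6) w=4
  (1,4) w=4
  (4,7) w=4
  (2,5) w=5
  (2,4) w=7
  (5,6) w=7
  (3,4) w=8

Add edge (2,6) w=1 -- no cycle. Running total: 1
Add edge (2,3) w=1 -- no cycle. Running total: 2
Add edge (4,6) w=1 -- no cycle. Running total: 3
Add edge (6,7) w=1 -- no cycle. Running total: 4
Add edge (4,5) w=2 -- no cycle. Running total: 6
Skip edge (3,6) w=3 -- would create cycle
Add edge (1,6) w=4 -- no cycle. Running total: 10

MST edges: (2,6,w=1), (2,3,w=1), (4,6,w=1), (6,7,w=1), (4,5,w=2), (1,6,w=4)
Total MST weight: 1 + 1 + 1 + 1 + 2 + 4 = 10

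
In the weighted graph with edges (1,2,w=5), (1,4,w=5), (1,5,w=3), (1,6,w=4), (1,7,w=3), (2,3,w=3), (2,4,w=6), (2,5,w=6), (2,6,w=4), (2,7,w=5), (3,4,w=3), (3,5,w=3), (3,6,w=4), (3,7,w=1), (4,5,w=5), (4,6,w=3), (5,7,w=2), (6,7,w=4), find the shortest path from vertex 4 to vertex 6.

Step 1: Build adjacency list with weights:
  1: 2(w=5), 4(w=5), 5(w=3), 6(w=4), 7(w=3)
  2: 1(w=5), 3(w=3), 4(w=6), 5(w=6), 6(w=4), 7(w=5)
  3: 2(w=3), 4(w=3), 5(w=3), 6(w=4), 7(w=1)
  4: 1(w=5), 2(w=6), 3(w=3), 5(w=5), 6(w=3)
  5: 1(w=3), 2(w=6), 3(w=3), 4(w=5), 7(w=2)
  6: 1(w=4), 2(w=4), 3(w=4), 4(w=3), 7(w=4)
  7: 1(w=3), 2(w=5), 3(w=1), 5(w=2), 6(w=4)

Step 2: Apply Dijkstra's algorithm from vertex 4:
  Visit vertex 4 (distance=0)
    Update dist[1] = 5
    Update dist[2] = 6
    Update dist[3] = 3
    Update dist[5] = 5
    Update dist[6] = 3
  Visit vertex 3 (distance=3)
    Update dist[7] = 4
  Visit vertex 6 (distance=3)

Step 3: Shortest path: 4 -> 6
Total weight: 3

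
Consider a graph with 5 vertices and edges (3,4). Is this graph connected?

Step 1: Build adjacency list from edges:
  1: (none)
  2: (none)
  3: 4
  4: 3
  5: (none)

Step 2: Run BFS/DFS from vertex 1:
  Visited: {1}
  Reached 1 of 5 vertices

Step 3: Only 1 of 5 vertices reached. Graph is disconnected.
Connected components: {1}, {2}, {3, 4}, {5}
Answer: No, the graph is not connected (4 components).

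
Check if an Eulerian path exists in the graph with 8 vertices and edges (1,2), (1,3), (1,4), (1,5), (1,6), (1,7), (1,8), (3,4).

Step 1: Find the degree of each vertex:
  deg(1) = 7
  deg(2) = 1
  deg(3) = 2
  deg(4) = 2
  deg(5) = 1
  deg(6) = 1
  deg(7) = 1
  deg(8) = 1

Step 2: Count vertices with odd degree:
  Odd-degree vertices: 1, 2, 5, 6, 7, 8 (6 total)

Step 3: Apply Euler's theorem:
  - Eulerian circuit exists iff graph is connected and all vertices have even degree
  - Eulerian path exists iff graph is connected and has 0 or 2 odd-degree vertices

Graph has 6 odd-degree vertices (need 0 or 2).
Neither Eulerian path nor Eulerian circuit exists.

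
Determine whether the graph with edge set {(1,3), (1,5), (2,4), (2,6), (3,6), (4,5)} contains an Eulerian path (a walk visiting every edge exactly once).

Step 1: Find the degree of each vertex:
  deg(1) = 2
  deg(2) = 2
  deg(3) = 2
  deg(4) = 2
  deg(5) = 2
  deg(6) = 2

Step 2: Count vertices with odd degree:
  All vertices have even degree (0 odd-degree vertices)

Step 3: Apply Euler's theorem:
  - Eulerian circuit exists iff graph is connected and all vertices have even degree
  - Eulerian path exists iff graph is connected and has 0 or 2 odd-degree vertices

Graph is connected with 0 odd-degree vertices.
Both Eulerian circuit and Eulerian path exist.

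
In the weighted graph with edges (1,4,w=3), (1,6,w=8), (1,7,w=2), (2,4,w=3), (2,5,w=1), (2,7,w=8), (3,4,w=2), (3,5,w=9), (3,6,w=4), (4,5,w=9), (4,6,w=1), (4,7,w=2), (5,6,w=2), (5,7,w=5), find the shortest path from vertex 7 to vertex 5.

Step 1: Build adjacency list with weights:
  1: 4(w=3), 6(w=8), 7(w=2)
  2: 4(w=3), 5(w=1), 7(w=8)
  3: 4(w=2), 5(w=9), 6(w=4)
  4: 1(w=3), 2(w=3), 3(w=2), 5(w=9), 6(w=1), 7(w=2)
  5: 2(w=1), 3(w=9), 4(w=9), 6(w=2), 7(w=5)
  6: 1(w=8), 3(w=4), 4(w=1), 5(w=2)
  7: 1(w=2), 2(w=8), 4(w=2), 5(w=5)

Step 2: Apply Dijkstra's algorithm from vertex 7:
  Visit vertex 7 (distance=0)
    Update dist[1] = 2
    Update dist[2] = 8
    Update dist[4] = 2
    Update dist[5] = 5
  Visit vertex 1 (distance=2)
    Update dist[6] = 10
  Visit vertex 4 (distance=2)
    Update dist[2] = 5
    Update dist[3] = 4
    Update dist[6] = 3
  Visit vertex 6 (distance=3)
  Visit vertex 3 (distance=4)
  Visit vertex 2 (distance=5)
  Visit vertex 5 (distance=5)

Step 3: Shortest path: 7 -> 5
Total weight: 5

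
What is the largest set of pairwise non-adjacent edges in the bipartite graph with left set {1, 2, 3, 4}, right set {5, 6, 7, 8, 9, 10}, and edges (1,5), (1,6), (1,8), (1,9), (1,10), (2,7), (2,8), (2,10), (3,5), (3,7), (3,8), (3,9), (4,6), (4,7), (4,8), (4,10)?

Step 1: List the neighbors of each left vertex:
  1: 5, 6, 8, 9, 10
  2: 7, 8, 10
  3: 5, 7, 8, 9
  4: 6, 7, 8, 10

Step 2: Greedily match left vertices, then look for augmenting paths:
  Match 1 -- 5
  Match 2 -- 7
  Match 3 -- 8
  Match 4 -- 6
  No augmenting path remains.

Step 3: Verify this is maximum:
  Matching size 4 = min(|L|, |R|) = min(4, 6), which is an upper bound, so this matching is maximum.

Maximum matching: {(1,5), (2,7), (3,8), (4,6)}
Size: 4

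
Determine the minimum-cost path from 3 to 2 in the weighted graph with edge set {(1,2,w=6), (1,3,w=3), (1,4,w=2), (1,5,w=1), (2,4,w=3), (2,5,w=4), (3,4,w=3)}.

Step 1: Build adjacency list with weights:
  1: 2(w=6), 3(w=3), 4(w=2), 5(w=1)
  2: 1(w=6), 4(w=3), 5(w=4)
  3: 1(w=3), 4(w=3)
  4: 1(w=2), 2(w=3), 3(w=3)
  5: 1(w=1), 2(w=4)

Step 2: Apply Dijkstra's algorithm from vertex 3:
  Visit vertex 3 (distance=0)
    Update dist[1] = 3
    Update dist[4] = 3
  Visit vertex 1 (distance=3)
    Update dist[2] = 9
    Update dist[5] = 4
  Visit vertex 4 (distance=3)
    Update dist[2] = 6
  Visit vertex 5 (distance=4)
  Visit vertex 2 (distance=6)

Step 3: Shortest path: 3 -> 4 -> 2
Total weight: 3 + 3 = 6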